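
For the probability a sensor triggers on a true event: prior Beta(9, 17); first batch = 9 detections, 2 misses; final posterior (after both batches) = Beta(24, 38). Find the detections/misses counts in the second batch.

6 detections and 19 misses

Sequential conjugate updates are equivalent to a single update on the pooled data, so total successes = posterior α − prior α and total failures = posterior β − prior β.
Total across both batches: 24−9=15 detections, 38−17=21 misses.
Subtract the first batch: 15−9=6 detections and 21−2=19 misses.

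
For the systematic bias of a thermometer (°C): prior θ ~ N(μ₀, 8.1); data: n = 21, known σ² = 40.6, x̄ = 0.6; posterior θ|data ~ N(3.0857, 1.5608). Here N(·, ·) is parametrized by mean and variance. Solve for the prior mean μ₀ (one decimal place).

μ₀ = 13.5

With known observation variance, the Normal–Normal posterior has precision τ_n = τ₀ + n/σ² and mean μ_n = (τ₀μ₀ + (n/σ²)x̄)/τ_n.
Here τ₀ = 1/8.1 = 0.123457 and τ_data = 21/40.6 = 0.517241, so τ_n = 0.640698.
Rearranging for μ₀: μ₀ = (μ_n·τ_n − τ_data·x̄)/τ₀ = (3.0857·0.640698 − 0.517241·0.6) / 0.123457 = 1.666657/0.123457 ≈ 13.5.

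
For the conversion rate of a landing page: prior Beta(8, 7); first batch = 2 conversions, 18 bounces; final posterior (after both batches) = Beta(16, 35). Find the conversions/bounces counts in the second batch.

Because Beta–binomial updating is additive in the counts, the combined data contributed (α_post−α_prior, β_post−β_prior) successes and failures.
Total across both batches: 16−8=8 conversions, 35−7=28 bounces.
Subtract the first batch: 8−2=6 conversions and 28−18=10 bounces.

6 conversions and 10 bounces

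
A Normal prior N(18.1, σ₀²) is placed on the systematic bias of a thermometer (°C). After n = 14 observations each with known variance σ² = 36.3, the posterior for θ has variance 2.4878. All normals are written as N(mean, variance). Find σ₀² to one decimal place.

Posterior precision equals prior precision plus data precision: 1/σ_n² = 1/σ₀² + n/σ².
So 1/σ₀² = 1/2.4878 − 14/36.3 = 0.401962 − 0.385675 = 0.016287.
Hence σ₀² = 1/0.016287 ≈ 61.4.

σ₀² = 61.4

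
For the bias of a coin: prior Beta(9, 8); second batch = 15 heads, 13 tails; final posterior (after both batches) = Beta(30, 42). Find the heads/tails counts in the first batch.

Because Beta–binomial updating is additive in the counts, the combined data contributed (α_post−α_prior, β_post−β_prior) successes and failures.
Total across both batches: 30−9=21 heads, 42−8=34 tails.
Subtract the second batch: 21−15=6 heads and 34−13=21 tails.

6 heads and 21 tails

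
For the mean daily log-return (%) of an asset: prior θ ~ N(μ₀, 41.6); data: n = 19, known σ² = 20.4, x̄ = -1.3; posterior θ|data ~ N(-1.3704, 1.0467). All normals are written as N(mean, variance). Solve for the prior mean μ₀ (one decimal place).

μ₀ = -4.1

With known observation variance, the Normal–Normal posterior has precision τ_n = τ₀ + n/σ² and mean μ_n = (τ₀μ₀ + (n/σ²)x̄)/τ_n.
Here τ₀ = 1/41.6 = 0.024038 and τ_data = 19/20.4 = 0.931373, so τ_n = 0.955411.
Rearranging for μ₀: μ₀ = (μ_n·τ_n − τ_data·x̄)/τ₀ = (-1.3704·0.955411 − 0.931373·-1.3) / 0.024038 = -0.098510/0.024038 ≈ -4.1.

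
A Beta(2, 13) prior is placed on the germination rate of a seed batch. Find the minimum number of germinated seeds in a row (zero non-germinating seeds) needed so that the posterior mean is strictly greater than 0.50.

k = 12

After k germinated seeds and 0 non-germinating seeds the posterior is Beta(2+k, 13), with mean (2+k)/(2+13+k).
Set (2+k)/(15+k) > 0.50 and solve: k > (0.50·15 − 2)/(1 − 0.50) = 11.000.
The smallest integer exceeding 11.000 is 12, and checking k=12: (14)/(27) = 0.5185 > 0.50.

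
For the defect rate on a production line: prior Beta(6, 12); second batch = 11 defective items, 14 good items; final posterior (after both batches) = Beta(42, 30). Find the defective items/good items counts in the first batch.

25 defective items and 4 good items

Sequential conjugate updates are equivalent to a single update on the pooled data, so total successes = posterior α − prior α and total failures = posterior β − prior β.
Total across both batches: 42−6=36 defective items, 30−12=18 good items.
Subtract the second batch: 36−11=25 defective items and 18−14=4 good items.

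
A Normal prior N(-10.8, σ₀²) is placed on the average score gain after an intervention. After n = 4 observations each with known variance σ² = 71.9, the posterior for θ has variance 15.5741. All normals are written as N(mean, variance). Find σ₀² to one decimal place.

Posterior precision equals prior precision plus data precision: 1/σ_n² = 1/σ₀² + n/σ².
So 1/σ₀² = 1/15.5741 − 4/71.9 = 0.064209 − 0.055633 = 0.008576.
Hence σ₀² = 1/0.008576 ≈ 116.6.

σ₀² = 116.6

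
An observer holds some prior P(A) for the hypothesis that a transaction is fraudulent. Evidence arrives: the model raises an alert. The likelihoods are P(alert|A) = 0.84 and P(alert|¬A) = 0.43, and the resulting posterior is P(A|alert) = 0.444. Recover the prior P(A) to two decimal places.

Bayes' rule in odds form gives O(A|E) = O(A)·[P(E|A)/P(E|¬A)], hence O(A) = O(A|E)/LR.
Posterior odds = 0.444/(1−0.444) = 0.7986. LR = 0.84/0.43 = 1.9535.
Prior odds = 0.7986/1.9535 = 0.4088, so P(A) = 0.4088/(1+0.4088) ≈ 0.29.

P(A) = 0.29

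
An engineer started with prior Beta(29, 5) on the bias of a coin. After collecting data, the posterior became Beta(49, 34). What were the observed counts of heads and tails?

20 heads and 29 tails

Beta is conjugate to the binomial likelihood: posterior = Beta(α+s, β+f).
So s = 49 − 29 = 20 and f = 34 − 5 = 29.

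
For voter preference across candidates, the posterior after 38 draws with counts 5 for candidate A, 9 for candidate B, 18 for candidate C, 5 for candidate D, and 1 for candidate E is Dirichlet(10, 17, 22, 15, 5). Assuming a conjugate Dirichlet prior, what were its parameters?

Dirichlet(5, 8, 4, 10, 4)

For a Dirichlet(α) prior with multinomial counts c, the posterior is Dirichlet(α + c) componentwise.
Subtract each count from the matching posterior parameter: 10−5=5, 17−9=8, 22−18=4, 15−5=10, 5−1=4.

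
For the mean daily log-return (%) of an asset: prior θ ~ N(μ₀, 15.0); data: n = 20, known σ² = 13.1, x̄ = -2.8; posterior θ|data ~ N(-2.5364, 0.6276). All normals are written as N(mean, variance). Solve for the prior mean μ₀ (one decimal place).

μ₀ = 3.5

With known observation variance, the Normal–Normal posterior has precision τ_n = τ₀ + n/σ² and mean μ_n = (τ₀μ₀ + (n/σ²)x̄)/τ_n.
Here τ₀ = 1/15.0 = 0.066667 and τ_data = 20/13.1 = 1.526718, so τ_n = 1.593385.
Rearranging for μ₀: μ₀ = (μ_n·τ_n − τ_data·x̄)/τ₀ = (-2.5364·1.593385 − 1.526718·-2.8) / 0.066667 = 0.233349/0.066667 ≈ 3.5.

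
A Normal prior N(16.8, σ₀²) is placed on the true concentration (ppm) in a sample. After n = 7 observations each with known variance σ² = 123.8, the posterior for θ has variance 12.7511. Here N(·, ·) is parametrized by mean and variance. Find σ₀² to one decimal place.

For the Normal–Normal model with known σ², precisions add: τ_n = τ₀ + n/σ².
So 1/σ₀² = 1/12.7511 − 7/123.8 = 0.078425 − 0.056543 = 0.021882.
Hence σ₀² = 1/0.021882 ≈ 45.7.

σ₀² = 45.7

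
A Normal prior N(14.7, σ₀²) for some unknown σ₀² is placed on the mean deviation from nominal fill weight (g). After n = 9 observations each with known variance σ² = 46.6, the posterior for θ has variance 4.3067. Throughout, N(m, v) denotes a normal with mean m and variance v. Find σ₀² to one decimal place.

Posterior precision equals prior precision plus data precision: 1/σ_n² = 1/σ₀² + n/σ².
So 1/σ₀² = 1/4.3067 − 9/46.6 = 0.232196 − 0.193133 = 0.039063.
Hence σ₀² = 1/0.039063 ≈ 25.6.

σ₀² = 25.6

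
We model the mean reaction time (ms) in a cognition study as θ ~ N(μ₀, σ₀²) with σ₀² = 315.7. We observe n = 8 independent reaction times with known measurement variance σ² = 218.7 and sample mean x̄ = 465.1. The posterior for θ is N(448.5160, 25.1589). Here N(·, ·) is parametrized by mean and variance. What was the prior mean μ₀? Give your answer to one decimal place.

μ₀ = 257.0

With known observation variance, the Normal–Normal posterior has precision τ_n = τ₀ + n/σ² and mean μ_n = (τ₀μ₀ + (n/σ²)x̄)/τ_n.
Here τ₀ = 1/315.7 = 0.003168 and τ_data = 8/218.7 = 0.036580, so τ_n = 0.039748.
Rearranging for μ₀: μ₀ = (μ_n·τ_n − τ_data·x̄)/τ₀ = (448.5160·0.039748 − 0.036580·465.1) / 0.003168 = 0.814256/0.003168 ≈ 257.0.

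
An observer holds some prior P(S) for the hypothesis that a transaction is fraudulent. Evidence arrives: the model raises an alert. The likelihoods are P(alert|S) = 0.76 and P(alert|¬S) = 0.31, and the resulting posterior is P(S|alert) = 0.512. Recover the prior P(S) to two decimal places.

Bayes' rule in odds form gives O(S|E) = O(S)·[P(E|S)/P(E|¬S)], hence O(S) = O(S|E)/LR.
Posterior odds = 0.512/(1−0.512) = 1.0492. LR = 0.76/0.31 = 2.4516.
Prior odds = 1.0492/2.4516 = 0.4280, so P(S) = 0.4280/(1+0.4280) ≈ 0.30.

P(S) = 0.30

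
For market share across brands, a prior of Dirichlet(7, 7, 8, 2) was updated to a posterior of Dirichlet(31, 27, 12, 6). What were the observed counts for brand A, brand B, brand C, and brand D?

For a Dirichlet(α) prior with multinomial counts c, the posterior is Dirichlet(α + c) componentwise.
Counts are posterior − prior componentwise: 31−7=24, 27−7=20, 12−8=4, 6−2=4.

counts (24, 20, 4, 4)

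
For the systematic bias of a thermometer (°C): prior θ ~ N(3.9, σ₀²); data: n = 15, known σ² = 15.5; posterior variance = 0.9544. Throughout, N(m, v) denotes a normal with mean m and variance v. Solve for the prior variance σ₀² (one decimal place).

For the Normal–Normal model with known σ², precisions add: τ_n = τ₀ + n/σ².
So 1/σ₀² = 1/0.9544 − 15/15.5 = 1.047779 − 0.967742 = 0.080037.
Hence σ₀² = 1/0.080037 ≈ 12.5.

σ₀² = 12.5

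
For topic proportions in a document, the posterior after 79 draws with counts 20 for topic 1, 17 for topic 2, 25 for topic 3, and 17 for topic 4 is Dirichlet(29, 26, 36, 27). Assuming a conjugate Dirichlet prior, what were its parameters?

For a Dirichlet(α) prior with multinomial counts c, the posterior is Dirichlet(α + c) componentwise.
Subtract each count from the matching posterior parameter: 29−20=9, 26−17=9, 36−25=11, 27−17=10.

Dirichlet(9, 9, 11, 10)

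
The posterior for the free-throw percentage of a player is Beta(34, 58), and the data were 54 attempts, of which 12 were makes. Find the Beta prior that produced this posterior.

Beta is conjugate to the binomial likelihood: posterior = Beta(α+s, β+f).
Subtract the data counts: 34−12=22, 58−42=16.

Beta(22, 16)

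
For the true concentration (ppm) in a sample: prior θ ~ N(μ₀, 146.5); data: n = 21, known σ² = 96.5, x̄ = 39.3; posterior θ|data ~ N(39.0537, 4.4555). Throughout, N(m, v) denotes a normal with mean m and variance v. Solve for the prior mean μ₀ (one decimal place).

μ₀ = 31.2

The posterior mean is a precision-weighted average: μ_n = (τ₀μ₀ + τ_data·x̄)/(τ₀+τ_data), with τ₀=1/σ₀² and τ_data=n/σ².
Here τ₀ = 1/146.5 = 0.006826 and τ_data = 21/96.5 = 0.217617, so τ_n = 0.224443.
Rearranging for μ₀: μ₀ = (μ_n·τ_n − τ_data·x̄)/τ₀ = (39.0537·0.224443 − 0.217617·39.3) / 0.006826 = 0.212981/0.006826 ≈ 31.2.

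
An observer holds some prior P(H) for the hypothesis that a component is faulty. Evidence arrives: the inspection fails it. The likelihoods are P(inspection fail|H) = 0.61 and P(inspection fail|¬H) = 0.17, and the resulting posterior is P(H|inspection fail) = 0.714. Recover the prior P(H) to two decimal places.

P(H) = 0.41

Bayes' rule in odds form gives O(H|E) = O(H)·[P(E|H)/P(E|¬H)], hence O(H) = O(H|E)/LR.
Posterior odds = 0.714/(1−0.714) = 2.4965. LR = 0.61/0.17 = 3.5882.
Prior odds = 2.4965/3.5882 = 0.6958, so P(H) = 0.6958/(1+0.6958) ≈ 0.41.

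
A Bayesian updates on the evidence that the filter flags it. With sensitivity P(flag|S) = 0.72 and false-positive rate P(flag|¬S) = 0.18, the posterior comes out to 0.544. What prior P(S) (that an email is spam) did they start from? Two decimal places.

P(S) = 0.23

In odds form, posterior odds = prior odds × likelihood ratio, so prior odds = posterior odds ÷ LR.
Posterior odds = 0.544/(1−0.544) = 1.1930. LR = 0.72/0.18 = 4.0000.
Prior odds = 1.1930/4.0000 = 0.2983, so P(S) = 0.2983/(1+0.2983) ≈ 0.23.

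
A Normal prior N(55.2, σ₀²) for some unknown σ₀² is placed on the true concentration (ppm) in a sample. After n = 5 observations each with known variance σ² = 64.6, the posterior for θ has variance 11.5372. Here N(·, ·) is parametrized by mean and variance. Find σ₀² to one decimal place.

For the Normal–Normal model with known σ², precisions add: τ_n = τ₀ + n/σ².
So 1/σ₀² = 1/11.5372 − 5/64.6 = 0.086676 − 0.077399 = 0.009277.
Hence σ₀² = 1/0.009277 ≈ 107.8.

σ₀² = 107.8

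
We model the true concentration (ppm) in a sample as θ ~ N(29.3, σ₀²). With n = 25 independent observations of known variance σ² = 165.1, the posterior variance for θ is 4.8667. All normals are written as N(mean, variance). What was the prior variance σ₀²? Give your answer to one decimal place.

For the Normal–Normal model with known σ², precisions add: τ_n = τ₀ + n/σ².
So 1/σ₀² = 1/4.8667 − 25/165.1 = 0.205478 − 0.151423 = 0.054055.
Hence σ₀² = 1/0.054055 ≈ 18.5.

σ₀² = 18.5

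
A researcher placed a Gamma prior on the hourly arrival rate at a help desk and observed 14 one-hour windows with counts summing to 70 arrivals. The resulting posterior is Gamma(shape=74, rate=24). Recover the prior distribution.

Gamma–Poisson conjugacy: posterior shape = α + Σxᵢ, posterior rate = β + n.
So α = 74 − 70 = 4 and β = 24 − 14 = 10.

Gamma(shape=4, rate=10)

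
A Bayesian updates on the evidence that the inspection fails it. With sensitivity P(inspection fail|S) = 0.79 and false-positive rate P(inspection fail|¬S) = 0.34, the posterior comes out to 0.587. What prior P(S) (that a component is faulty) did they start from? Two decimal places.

In odds form, posterior odds = prior odds × likelihood ratio, so prior odds = posterior odds ÷ LR.
Posterior odds = 0.587/(1−0.587) = 1.4213. LR = 0.79/0.34 = 2.3235.
Prior odds = 1.4213/2.3235 = 0.6117, so P(S) = 0.6117/(1+0.6117) ≈ 0.38.

P(S) = 0.38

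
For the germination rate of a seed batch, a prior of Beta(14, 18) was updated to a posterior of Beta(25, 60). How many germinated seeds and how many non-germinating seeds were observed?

11 germinated seeds and 42 non-germinating seeds

Under Beta–binomial conjugacy the posterior parameters are (α+s, β+f).
Match parameters: s=25−14=11, f=60−18=42.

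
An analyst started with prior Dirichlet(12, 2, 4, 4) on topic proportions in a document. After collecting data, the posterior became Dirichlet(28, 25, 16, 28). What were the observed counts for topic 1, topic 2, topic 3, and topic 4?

For a Dirichlet(α) prior with multinomial counts c, the posterior is Dirichlet(α + c) componentwise.
Counts are posterior − prior componentwise: 28−12=16, 25−2=23, 16−4=12, 28−4=24.

counts (16, 23, 12, 24)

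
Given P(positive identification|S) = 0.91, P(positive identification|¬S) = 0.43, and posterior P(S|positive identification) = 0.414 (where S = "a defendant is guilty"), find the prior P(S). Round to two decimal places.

In odds form, posterior odds = prior odds × likelihood ratio, so prior odds = posterior odds ÷ LR.
Posterior odds = 0.414/(1−0.414) = 0.7065. LR = 0.91/0.43 = 2.1163.
Prior odds = 0.7065/2.1163 = 0.3338, so P(S) = 0.3338/(1+0.3338) ≈ 0.25.

P(S) = 0.25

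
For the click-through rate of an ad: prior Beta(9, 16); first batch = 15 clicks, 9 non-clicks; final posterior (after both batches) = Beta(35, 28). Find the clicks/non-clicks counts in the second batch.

11 clicks and 3 non-clicks

Sequential conjugate updates are equivalent to a single update on the pooled data, so total successes = posterior α − prior α and total failures = posterior β − prior β.
Total across both batches: 35−9=26 clicks, 28−16=12 non-clicks.
Subtract the first batch: 26−15=11 clicks and 12−9=3 non-clicks.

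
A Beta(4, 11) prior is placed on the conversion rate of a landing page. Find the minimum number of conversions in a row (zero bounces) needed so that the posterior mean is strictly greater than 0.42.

k = 4

After k conversions and 0 bounces the posterior is Beta(4+k, 11), with mean (4+k)/(4+11+k).
Set (4+k)/(15+k) > 0.42 and solve: k > (0.42·15 − 4)/(1 − 0.42) = 3.966.
The smallest integer exceeding 3.966 is 4.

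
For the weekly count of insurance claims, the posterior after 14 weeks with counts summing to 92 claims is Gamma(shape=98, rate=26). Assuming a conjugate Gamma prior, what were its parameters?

A Gamma(α, β) prior (rate parametrization) on a Poisson rate with n observations summing to S gives posterior Gamma(α+S, β+n).
So α = 98 − 92 = 6 and β = 26 − 14 = 12.

Gamma(shape=6, rate=12)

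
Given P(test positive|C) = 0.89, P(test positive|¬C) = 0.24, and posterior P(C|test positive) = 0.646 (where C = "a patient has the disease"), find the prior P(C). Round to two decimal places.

Bayes' rule in odds form gives O(C|E) = O(C)·[P(E|C)/P(E|¬C)], hence O(C) = O(C|E)/LR.
Posterior odds = 0.646/(1−0.646) = 1.8249. LR = 0.89/0.24 = 3.7083.
Prior odds = 1.8249/3.7083 = 0.4921, so P(C) = 0.4921/(1+0.4921) ≈ 0.33.

P(C) = 0.33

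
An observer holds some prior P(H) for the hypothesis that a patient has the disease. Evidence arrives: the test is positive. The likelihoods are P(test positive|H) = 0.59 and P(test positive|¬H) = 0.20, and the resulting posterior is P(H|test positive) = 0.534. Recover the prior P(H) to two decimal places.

Bayes' rule in odds form gives O(H|E) = O(H)·[P(E|H)/P(E|¬H)], hence O(H) = O(H|E)/LR.
Posterior odds = 0.534/(1−0.534) = 1.1459. LR = 0.59/0.20 = 2.9500.
Prior odds = 1.1459/2.9500 = 0.3884, so P(H) = 0.3884/(1+0.3884) ≈ 0.28.

P(H) = 0.28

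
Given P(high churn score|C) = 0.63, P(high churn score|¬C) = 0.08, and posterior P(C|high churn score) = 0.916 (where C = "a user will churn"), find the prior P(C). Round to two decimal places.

In odds form, posterior odds = prior odds × likelihood ratio, so prior odds = posterior odds ÷ LR.
Posterior odds = 0.916/(1−0.916) = 10.9048. LR = 0.63/0.08 = 7.8750.
Prior odds = 10.9048/7.8750 = 1.3847, so P(C) = 1.3847/(1+1.3847) ≈ 0.58.

P(C) = 0.58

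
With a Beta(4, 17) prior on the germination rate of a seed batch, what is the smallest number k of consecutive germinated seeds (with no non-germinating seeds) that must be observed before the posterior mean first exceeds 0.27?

k = 3

After k germinated seeds and 0 non-germinating seeds the posterior is Beta(4+k, 17), with mean (4+k)/(4+17+k).
Set (4+k)/(21+k) > 0.27 and solve: k > (0.27·21 − 4)/(1 − 0.27) = 2.288.
The smallest integer exceeding 2.288 is 3, and checking k=3: (7)/(24) = 0.2917 > 0.27.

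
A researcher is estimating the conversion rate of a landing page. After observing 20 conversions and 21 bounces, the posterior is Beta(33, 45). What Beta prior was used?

Beta is conjugate to the binomial likelihood: posterior = Beta(α+s, β+f).
Subtract the data counts: 33−20=13, 45−21=24.

Beta(13, 24)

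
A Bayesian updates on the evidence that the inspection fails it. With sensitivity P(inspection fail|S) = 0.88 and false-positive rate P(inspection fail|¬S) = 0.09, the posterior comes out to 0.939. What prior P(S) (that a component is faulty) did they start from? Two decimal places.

In odds form, posterior odds = prior odds × likelihood ratio, so prior odds = posterior odds ÷ LR.
Posterior odds = 0.939/(1−0.939) = 15.3934. LR = 0.88/0.09 = 9.7778.
Prior odds = 15.3934/9.7778 = 1.5743, so P(S) = 1.5743/(1+1.5743) ≈ 0.61.

P(S) = 0.61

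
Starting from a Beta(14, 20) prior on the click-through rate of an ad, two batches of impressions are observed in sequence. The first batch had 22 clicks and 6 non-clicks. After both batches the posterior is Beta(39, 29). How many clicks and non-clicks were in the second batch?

3 clicks and 3 non-clicks

Sequential conjugate updates are equivalent to a single update on the pooled data, so total successes = posterior α − prior α and total failures = posterior β − prior β.
Total across both batches: 39−14=25 clicks, 29−20=9 non-clicks.
Subtract the first batch: 25−22=3 clicks and 9−6=3 non-clicks.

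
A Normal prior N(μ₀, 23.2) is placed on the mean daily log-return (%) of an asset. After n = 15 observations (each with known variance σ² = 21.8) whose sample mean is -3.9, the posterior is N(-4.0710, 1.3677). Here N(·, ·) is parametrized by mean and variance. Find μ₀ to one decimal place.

μ₀ = -6.8

The posterior mean is a precision-weighted average: μ_n = (τ₀μ₀ + τ_data·x̄)/(τ₀+τ_data), with τ₀=1/σ₀² and τ_data=n/σ².
Here τ₀ = 1/23.2 = 0.043103 and τ_data = 15/21.8 = 0.688073, so τ_n = 0.731176.
Rearranging for μ₀: μ₀ = (μ_n·τ_n − τ_data·x̄)/τ₀ = (-4.0710·0.731176 − 0.688073·-3.9) / 0.043103 = -0.293133/0.043103 ≈ -6.8.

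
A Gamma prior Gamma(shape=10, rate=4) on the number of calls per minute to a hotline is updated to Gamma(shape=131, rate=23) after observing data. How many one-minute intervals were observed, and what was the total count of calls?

n = 19 one-minute intervals with total 121 calls

A Gamma(α, β) prior (rate parametrization) on a Poisson rate with n observations summing to S gives posterior Gamma(α+S, β+n).
Matching: Σxᵢ = 131 − 10 = 121 and n = 23 − 4 = 19.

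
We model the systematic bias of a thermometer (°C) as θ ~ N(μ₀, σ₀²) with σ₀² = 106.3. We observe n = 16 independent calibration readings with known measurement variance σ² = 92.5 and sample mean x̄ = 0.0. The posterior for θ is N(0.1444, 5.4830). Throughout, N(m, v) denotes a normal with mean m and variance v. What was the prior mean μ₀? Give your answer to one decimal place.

μ₀ = 2.8

With known observation variance, the Normal–Normal posterior has precision τ_n = τ₀ + n/σ² and mean μ_n = (τ₀μ₀ + (n/σ²)x̄)/τ_n.
Here τ₀ = 1/106.3 = 0.009407 and τ_data = 16/92.5 = 0.172973, so τ_n = 0.182380.
Rearranging for μ₀: μ₀ = (μ_n·τ_n − τ_data·x̄)/τ₀ = (0.1444·0.182380 − 0.172973·0.0) / 0.009407 = 0.026336/0.009407 ≈ 2.8.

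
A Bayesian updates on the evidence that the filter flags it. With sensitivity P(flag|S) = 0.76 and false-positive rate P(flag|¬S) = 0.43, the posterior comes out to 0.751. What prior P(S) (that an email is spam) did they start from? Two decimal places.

Bayes' rule in odds form gives O(S|E) = O(S)·[P(E|S)/P(E|¬S)], hence O(S) = O(S|E)/LR.
Posterior odds = 0.751/(1−0.751) = 3.0161. LR = 0.76/0.43 = 1.7674.
Prior odds = 3.0161/1.7674 = 1.7065, so P(S) = 1.7065/(1+1.7065) ≈ 0.63.

P(S) = 0.63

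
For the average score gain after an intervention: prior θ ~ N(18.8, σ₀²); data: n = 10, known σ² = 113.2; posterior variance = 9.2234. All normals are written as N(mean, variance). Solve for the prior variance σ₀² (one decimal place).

For the Normal–Normal model with known σ², precisions add: τ_n = τ₀ + n/σ².
So 1/σ₀² = 1/9.2234 − 10/113.2 = 0.108420 − 0.088339 = 0.020081.
Hence σ₀² = 1/0.020081 ≈ 49.8.

σ₀² = 49.8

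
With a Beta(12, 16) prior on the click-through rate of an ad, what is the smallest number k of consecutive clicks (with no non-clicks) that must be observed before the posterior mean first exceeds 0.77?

After k clicks and 0 non-clicks the posterior is Beta(12+k, 16), with mean (12+k)/(12+16+k).
Set (12+k)/(28+k) > 0.77 and solve: k > (0.77·28 − 12)/(1 − 0.77) = 41.565.
The smallest integer exceeding 41.565 is 42.

k = 42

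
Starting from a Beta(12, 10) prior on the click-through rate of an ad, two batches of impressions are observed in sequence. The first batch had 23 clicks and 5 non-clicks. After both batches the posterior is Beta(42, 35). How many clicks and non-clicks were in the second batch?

7 clicks and 20 non-clicks

Sequential conjugate updates are equivalent to a single update on the pooled data, so total successes = posterior α − prior α and total failures = posterior β − prior β.
Total across both batches: 42−12=30 clicks, 35−10=25 non-clicks.
Subtract the first batch: 30−23=7 clicks and 25−5=20 non-clicks.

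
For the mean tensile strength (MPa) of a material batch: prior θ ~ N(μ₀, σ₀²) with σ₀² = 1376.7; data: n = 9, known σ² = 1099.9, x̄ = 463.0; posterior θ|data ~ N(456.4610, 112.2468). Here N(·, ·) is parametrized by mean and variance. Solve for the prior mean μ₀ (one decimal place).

μ₀ = 382.8

The posterior mean is a precision-weighted average: μ_n = (τ₀μ₀ + τ_data·x̄)/(τ₀+τ_data), with τ₀=1/σ₀² and τ_data=n/σ².
Here τ₀ = 1/1376.7 = 0.000726 and τ_data = 9/1099.9 = 0.008183, so τ_n = 0.008909.
Rearranging for μ₀: μ₀ = (μ_n·τ_n − τ_data·x̄)/τ₀ = (456.4610·0.008909 − 0.008183·463.0) / 0.000726 = 0.277882/0.000726 ≈ 382.8.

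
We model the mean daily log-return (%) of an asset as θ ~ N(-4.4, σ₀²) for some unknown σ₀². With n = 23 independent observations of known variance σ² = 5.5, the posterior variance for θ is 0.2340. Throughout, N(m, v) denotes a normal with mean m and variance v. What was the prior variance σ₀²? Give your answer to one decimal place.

σ₀² = 10.9

For the Normal–Normal model with known σ², precisions add: τ_n = τ₀ + n/σ².
So 1/σ₀² = 1/0.2340 − 23/5.5 = 4.273504 − 4.181818 = 0.091686.
Hence σ₀² = 1/0.091686 ≈ 10.9.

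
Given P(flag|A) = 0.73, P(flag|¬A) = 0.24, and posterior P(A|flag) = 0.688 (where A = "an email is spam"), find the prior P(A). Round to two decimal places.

P(A) = 0.42

In odds form, posterior odds = prior odds × likelihood ratio, so prior odds = posterior odds ÷ LR.
Posterior odds = 0.688/(1−0.688) = 2.2051. LR = 0.73/0.24 = 3.0417.
Prior odds = 2.2051/3.0417 = 0.7250, so P(A) = 0.7250/(1+0.7250) ≈ 0.42.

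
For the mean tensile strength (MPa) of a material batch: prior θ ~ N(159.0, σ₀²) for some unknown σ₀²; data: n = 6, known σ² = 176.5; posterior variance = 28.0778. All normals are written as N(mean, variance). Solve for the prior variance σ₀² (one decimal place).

Posterior precision equals prior precision plus data precision: 1/σ_n² = 1/σ₀² + n/σ².
So 1/σ₀² = 1/28.0778 − 6/176.5 = 0.035615 − 0.033994 = 0.001621.
Hence σ₀² = 1/0.001621 ≈ 616.9.

σ₀² = 616.9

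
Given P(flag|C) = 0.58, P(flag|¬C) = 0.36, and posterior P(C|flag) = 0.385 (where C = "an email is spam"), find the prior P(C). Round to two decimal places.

Bayes' rule in odds form gives O(C|E) = O(C)·[P(E|C)/P(E|¬C)], hence O(C) = O(C|E)/LR.
Posterior odds = 0.385/(1−0.385) = 0.6260. LR = 0.58/0.36 = 1.6111.
Prior odds = 0.6260/1.6111 = 0.3886, so P(C) = 0.3886/(1+0.3886) ≈ 0.28.

P(C) = 0.28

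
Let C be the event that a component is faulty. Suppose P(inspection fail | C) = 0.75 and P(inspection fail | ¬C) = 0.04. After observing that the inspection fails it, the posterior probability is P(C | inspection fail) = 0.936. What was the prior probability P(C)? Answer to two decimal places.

P(C) = 0.44

In odds form, posterior odds = prior odds × likelihood ratio, so prior odds = posterior odds ÷ LR.
Posterior odds = 0.936/(1−0.936) = 14.6250. LR = 0.75/0.04 = 18.7500.
Prior odds = 14.6250/18.7500 = 0.7800, so P(C) = 0.7800/(1+0.7800) ≈ 0.44.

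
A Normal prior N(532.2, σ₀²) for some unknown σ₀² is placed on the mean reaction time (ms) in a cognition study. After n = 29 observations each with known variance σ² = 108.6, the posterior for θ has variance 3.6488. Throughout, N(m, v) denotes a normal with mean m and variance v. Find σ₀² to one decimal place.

Posterior precision equals prior precision plus data precision: 1/σ_n² = 1/σ₀² + n/σ².
So 1/σ₀² = 1/3.6488 − 29/108.6 = 0.274063 − 0.267035 = 0.007028.
Hence σ₀² = 1/0.007028 ≈ 142.3.

σ₀² = 142.3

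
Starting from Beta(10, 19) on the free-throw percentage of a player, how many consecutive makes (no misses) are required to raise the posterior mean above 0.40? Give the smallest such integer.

After k makes and 0 misses the posterior is Beta(10+k, 19), with mean (10+k)/(10+19+k).
Set (10+k)/(29+k) > 0.40 and solve: k > (0.40·29 − 10)/(1 − 0.40) = 2.667.
The smallest integer exceeding 2.667 is 3, and checking k=3: (13)/(32) = 0.4062 > 0.40.

k = 3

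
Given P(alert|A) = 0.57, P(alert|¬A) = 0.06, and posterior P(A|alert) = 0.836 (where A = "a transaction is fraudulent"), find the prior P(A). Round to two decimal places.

In odds form, posterior odds = prior odds × likelihood ratio, so prior odds = posterior odds ÷ LR.
Posterior odds = 0.836/(1−0.836) = 5.0976. LR = 0.57/0.06 = 9.5000.
Prior odds = 5.0976/9.5000 = 0.5366, so P(A) = 0.5366/(1+0.5366) ≈ 0.35.

P(A) = 0.35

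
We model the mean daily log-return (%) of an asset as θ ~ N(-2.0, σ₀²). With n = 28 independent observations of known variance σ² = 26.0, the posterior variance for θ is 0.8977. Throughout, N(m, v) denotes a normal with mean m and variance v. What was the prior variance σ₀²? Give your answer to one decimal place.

For the Normal–Normal model with known σ², precisions add: τ_n = τ₀ + n/σ².
So 1/σ₀² = 1/0.8977 − 28/26.0 = 1.113958 − 1.076923 = 0.037035.
Hence σ₀² = 1/0.037035 ≈ 27.0.

σ₀² = 27.0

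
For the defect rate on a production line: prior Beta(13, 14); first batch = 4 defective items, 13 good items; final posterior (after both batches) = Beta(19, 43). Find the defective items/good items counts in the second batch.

2 defective items and 16 good items

Sequential conjugate updates are equivalent to a single update on the pooled data, so total successes = posterior α − prior α and total failures = posterior β − prior β.
Total across both batches: 19−13=6 defective items, 43−14=29 good items.
Subtract the first batch: 6−4=2 defective items and 29−13=16 good items.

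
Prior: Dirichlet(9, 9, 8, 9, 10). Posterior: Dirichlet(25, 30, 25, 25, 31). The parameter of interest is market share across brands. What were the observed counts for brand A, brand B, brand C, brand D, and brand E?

counts (16, 21, 17, 16, 21)

For a Dirichlet(α) prior with multinomial counts c, the posterior is Dirichlet(α + c) componentwise.
Counts are posterior − prior componentwise: 25−9=16, 30−9=21, 25−8=17, 25−9=16, 31−10=21.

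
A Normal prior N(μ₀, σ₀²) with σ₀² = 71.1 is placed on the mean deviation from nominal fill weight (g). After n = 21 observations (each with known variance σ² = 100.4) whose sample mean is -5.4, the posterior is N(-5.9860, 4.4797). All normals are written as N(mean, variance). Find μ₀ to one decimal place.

μ₀ = -14.7

With known observation variance, the Normal–Normal posterior has precision τ_n = τ₀ + n/σ² and mean μ_n = (τ₀μ₀ + (n/σ²)x̄)/τ_n.
Here τ₀ = 1/71.1 = 0.014065 and τ_data = 21/100.4 = 0.209163, so τ_n = 0.223228.
Rearranging for μ₀: μ₀ = (μ_n·τ_n − τ_data·x̄)/τ₀ = (-5.9860·0.223228 − 0.209163·-5.4) / 0.014065 = -0.206763/0.014065 ≈ -14.7.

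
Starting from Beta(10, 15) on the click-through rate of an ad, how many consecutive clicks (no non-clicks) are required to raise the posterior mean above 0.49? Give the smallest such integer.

After k clicks and 0 non-clicks the posterior is Beta(10+k, 15), with mean (10+k)/(10+15+k).
Set (10+k)/(25+k) > 0.49 and solve: k > (0.49·25 − 10)/(1 − 0.49) = 4.412.
The smallest integer exceeding 4.412 is 5, and checking k=5: (15)/(30) = 0.5000 > 0.49.

k = 5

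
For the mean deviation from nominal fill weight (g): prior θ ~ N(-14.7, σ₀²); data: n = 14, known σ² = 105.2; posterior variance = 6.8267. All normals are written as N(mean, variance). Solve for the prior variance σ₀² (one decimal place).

For the Normal–Normal model with known σ², precisions add: τ_n = τ₀ + n/σ².
So 1/σ₀² = 1/6.8267 − 14/105.2 = 0.146484 − 0.133080 = 0.013404.
Hence σ₀² = 1/0.013404 ≈ 74.6.

σ₀² = 74.6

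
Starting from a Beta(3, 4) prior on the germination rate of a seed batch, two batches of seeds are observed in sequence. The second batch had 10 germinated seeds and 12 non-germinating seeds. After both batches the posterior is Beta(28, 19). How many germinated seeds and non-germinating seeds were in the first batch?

15 germinated seeds and 3 non-germinating seeds

Sequential conjugate updates are equivalent to a single update on the pooled data, so total successes = posterior α − prior α and total failures = posterior β − prior β.
Total across both batches: 28−3=25 germinated seeds, 19−4=15 non-germinating seeds.
Subtract the second batch: 25−10=15 germinated seeds and 15−12=3 non-germinating seeds.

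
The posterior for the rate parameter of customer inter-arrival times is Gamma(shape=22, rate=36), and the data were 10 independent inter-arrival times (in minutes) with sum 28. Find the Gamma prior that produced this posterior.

Gamma(shape=12, rate=8)

For an exponential likelihood with a Gamma(α, β) prior on the rate, n observations with total T give posterior Gamma(α+n, β+T).
So α = 22 − 10 = 12 and β = 36 − 28 = 8.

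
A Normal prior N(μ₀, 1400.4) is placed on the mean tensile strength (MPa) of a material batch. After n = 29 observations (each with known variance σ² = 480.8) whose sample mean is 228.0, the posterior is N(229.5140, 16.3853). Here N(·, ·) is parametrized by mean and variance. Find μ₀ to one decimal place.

With known observation variance, the Normal–Normal posterior has precision τ_n = τ₀ + n/σ² and mean μ_n = (τ₀μ₀ + (n/σ²)x̄)/τ_n.
Here τ₀ = 1/1400.4 = 0.000714 and τ_data = 29/480.8 = 0.060316, so τ_n = 0.061030.
Rearranging for μ₀: μ₀ = (μ_n·τ_n − τ_data·x̄)/τ₀ = (229.5140·0.061030 − 0.060316·228.0) / 0.000714 = 0.255191/0.000714 ≈ 357.4.

μ₀ = 357.4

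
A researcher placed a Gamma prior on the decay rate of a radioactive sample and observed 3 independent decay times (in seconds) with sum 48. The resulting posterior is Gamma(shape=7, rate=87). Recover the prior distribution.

Gamma–exponential conjugacy: posterior shape = α + n, posterior rate = β + Σtᵢ.
So α = 7 − 3 = 4 and β = 87 − 48 = 39.

Gamma(shape=4, rate=39)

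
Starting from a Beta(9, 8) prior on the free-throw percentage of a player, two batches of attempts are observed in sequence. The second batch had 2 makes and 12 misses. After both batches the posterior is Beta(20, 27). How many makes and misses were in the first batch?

9 makes and 7 misses

Sequential conjugate updates are equivalent to a single update on the pooled data, so total successes = posterior α − prior α and total failures = posterior β − prior β.
Total across both batches: 20−9=11 makes, 27−8=19 misses.
Subtract the second batch: 11−2=9 makes and 19−12=7 misses.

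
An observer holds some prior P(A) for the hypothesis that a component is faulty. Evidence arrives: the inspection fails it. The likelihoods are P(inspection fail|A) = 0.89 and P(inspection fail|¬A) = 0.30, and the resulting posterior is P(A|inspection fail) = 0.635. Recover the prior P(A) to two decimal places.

Bayes' rule in odds form gives O(A|E) = O(A)·[P(E|A)/P(E|¬A)], hence O(A) = O(A|E)/LR.
Posterior odds = 0.635/(1−0.635) = 1.7397. LR = 0.89/0.30 = 2.9667.
Prior odds = 1.7397/2.9667 = 0.5864, so P(A) = 0.5864/(1+0.5864) ≈ 0.37.

P(A) = 0.37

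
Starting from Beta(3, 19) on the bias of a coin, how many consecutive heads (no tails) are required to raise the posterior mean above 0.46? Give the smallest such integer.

After k heads and 0 tails the posterior is Beta(3+k, 19), with mean (3+k)/(3+19+k).
Set (3+k)/(22+k) > 0.46 and solve: k > (0.46·22 − 3)/(1 − 0.46) = 13.185.
The smallest integer exceeding 13.185 is 14, and checking k=14: (17)/(36) = 0.4722 > 0.46.

k = 14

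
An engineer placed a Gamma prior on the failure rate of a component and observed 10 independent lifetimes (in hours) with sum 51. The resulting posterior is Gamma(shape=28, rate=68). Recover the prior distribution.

Gamma(shape=18, rate=17)

For an exponential likelihood with a Gamma(α, β) prior on the rate, n observations with total T give posterior Gamma(α+n, β+T).
So α = 28 − 10 = 18 and β = 68 − 51 = 17.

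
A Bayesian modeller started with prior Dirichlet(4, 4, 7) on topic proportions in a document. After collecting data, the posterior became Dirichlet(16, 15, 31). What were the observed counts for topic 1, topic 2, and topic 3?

counts (12, 11, 24)

For a Dirichlet(α) prior with multinomial counts c, the posterior is Dirichlet(α + c) componentwise.
Counts are posterior − prior componentwise: 16−4=12, 15−4=11, 31−7=24.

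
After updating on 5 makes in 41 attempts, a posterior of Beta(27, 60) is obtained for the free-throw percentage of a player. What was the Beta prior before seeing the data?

Beta(22, 24)

A Beta(α, β) prior with s successes and f failures in binomial data gives a Beta(α+s, β+f) posterior.
Subtract the data counts: 27−5=22, 60−36=24.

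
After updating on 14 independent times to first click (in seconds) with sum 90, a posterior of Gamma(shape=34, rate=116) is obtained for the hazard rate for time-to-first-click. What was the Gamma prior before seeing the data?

Gamma–exponential conjugacy: posterior shape = α + n, posterior rate = β + Σtᵢ.
So α = 34 − 14 = 20 and β = 116 − 90 = 26.

Gamma(shape=20, rate=26)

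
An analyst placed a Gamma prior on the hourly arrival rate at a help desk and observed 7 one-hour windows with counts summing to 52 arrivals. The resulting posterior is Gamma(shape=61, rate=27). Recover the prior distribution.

Gamma(shape=9, rate=20)

Gamma–Poisson conjugacy: posterior shape = α + Σxᵢ, posterior rate = β + n.
So α = 61 − 52 = 9 and β = 27 − 7 = 20.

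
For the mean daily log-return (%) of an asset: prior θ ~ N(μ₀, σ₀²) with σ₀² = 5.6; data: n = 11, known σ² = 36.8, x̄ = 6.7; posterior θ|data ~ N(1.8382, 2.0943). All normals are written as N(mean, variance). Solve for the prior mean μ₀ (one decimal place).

With known observation variance, the Normal–Normal posterior has precision τ_n = τ₀ + n/σ² and mean μ_n = (τ₀μ₀ + (n/σ²)x̄)/τ_n.
Here τ₀ = 1/5.6 = 0.178571 and τ_data = 11/36.8 = 0.298913, so τ_n = 0.477484.
Rearranging for μ₀: μ₀ = (μ_n·τ_n − τ_data·x̄)/τ₀ = (1.8382·0.477484 − 0.298913·6.7) / 0.178571 = -1.125006/0.178571 ≈ -6.3.

μ₀ = -6.3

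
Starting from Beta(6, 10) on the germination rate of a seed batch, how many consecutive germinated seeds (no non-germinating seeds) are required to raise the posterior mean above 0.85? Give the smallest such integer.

After k germinated seeds and 0 non-germinating seeds the posterior is Beta(6+k, 10), with mean (6+k)/(6+10+k).
Set (6+k)/(16+k) > 0.85 and solve: k > (0.85·16 − 6)/(1 − 0.85) = 50.667.
The smallest integer exceeding 50.667 is 51, and checking k=51: (57)/(67) = 0.8507 > 0.85.

k = 51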